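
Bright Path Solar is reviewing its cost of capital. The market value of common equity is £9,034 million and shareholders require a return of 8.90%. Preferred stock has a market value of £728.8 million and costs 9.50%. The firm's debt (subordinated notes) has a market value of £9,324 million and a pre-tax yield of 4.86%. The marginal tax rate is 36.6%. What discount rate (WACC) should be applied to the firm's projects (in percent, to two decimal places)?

Total capital V = 9034 + 728.8 + 9324 = 19086.8.
Equity: weight = 9034/19086.8 = 0.4733; cost = 8.9%.
Preferred: weight = 728.8/19086.8 = 0.0382; cost = 9.5%.
Subordinated notes: weight = 9324/19086.8 = 0.4885; after-tax cost = 4.86% × (1 − 36.6%) = 3.0812%.
WACC = 0.4733 × 8.9000% + 0.0382 × 9.5000% + 0.4885 × 3.0812% = 6.0804%.

6.08%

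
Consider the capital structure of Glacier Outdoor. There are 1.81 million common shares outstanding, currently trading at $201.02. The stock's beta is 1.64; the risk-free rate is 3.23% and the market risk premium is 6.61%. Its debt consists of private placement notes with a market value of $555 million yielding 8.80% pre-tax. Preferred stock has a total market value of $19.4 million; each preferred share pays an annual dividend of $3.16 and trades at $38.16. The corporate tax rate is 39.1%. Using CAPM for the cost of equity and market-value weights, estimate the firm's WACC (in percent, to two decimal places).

8.80%

Cost of equity via CAPM: Re = 3.23% + 1.64 × 6.61% = 14.0704%.
Cost of preferred: Rp = 3.16 / 38.16 = 8.2809%.
Market value of equity E = 201.02 × 1.81m = 363.8462m.
Total capital V = 363.8462 + 19.4 + 555 = 938.2462.
Equity: weight = 363.8462/938.2462 = 0.3878; cost = 14.0704%.
Preferred: weight = 19.4/938.2462 = 0.0207; cost = 8.2809%.
Private placement notes: weight = 555/938.2462 = 0.5915; after-tax cost = 8.8% × (1 − 39.1%) = 5.3592%.
WACC = 0.3878 × 14.0704% + 0.0207 × 8.2809% + 0.5915 × 5.3592% = 8.7978%.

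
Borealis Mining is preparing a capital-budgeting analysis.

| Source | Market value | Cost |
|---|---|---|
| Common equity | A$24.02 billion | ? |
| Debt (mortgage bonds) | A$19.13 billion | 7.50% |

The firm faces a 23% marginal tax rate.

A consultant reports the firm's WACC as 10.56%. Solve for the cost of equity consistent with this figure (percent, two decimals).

14.37%

Total capital V = 24.02 + 19.13 = 43.15.
Equity weight = 24.02/43.15 = 0.5567.
Mortgage bonds weight = 19.13/43.15 = 0.4433.
Debt contribution = 0.4433 × 7.5% × (1 − 23%) = 2.5603%.
Required equity contribution = 10.56% − 2.5603% = 7.9997%.
Re = 7.9997% / 0.5567 = 14.3709%.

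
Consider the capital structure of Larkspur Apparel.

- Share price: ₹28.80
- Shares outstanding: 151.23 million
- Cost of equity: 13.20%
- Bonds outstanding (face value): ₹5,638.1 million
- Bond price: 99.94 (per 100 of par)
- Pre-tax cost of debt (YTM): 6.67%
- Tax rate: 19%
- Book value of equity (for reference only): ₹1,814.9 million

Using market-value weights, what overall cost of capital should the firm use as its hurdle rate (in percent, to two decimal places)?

Market value of equity E = 28.8 × 151.23m = 4355.424m. Market value of debt D = 5638.1m × 99.94/100 = 5634.71714m.
Total capital V = 4355.424 + 5634.71714 = 9990.14114.
Equity: weight = 4355.424/9990.14114 = 0.4360; cost = 13.2%.
Bonds outstanding: weight = 5634.71714/9990.14114 = 0.5640; after-tax cost = 6.67% × (1 − 19%) = 5.4027%.
WACC = 0.4360 × 13.2000% + 0.5640 × 5.4027% = 8.8021%.

8.80%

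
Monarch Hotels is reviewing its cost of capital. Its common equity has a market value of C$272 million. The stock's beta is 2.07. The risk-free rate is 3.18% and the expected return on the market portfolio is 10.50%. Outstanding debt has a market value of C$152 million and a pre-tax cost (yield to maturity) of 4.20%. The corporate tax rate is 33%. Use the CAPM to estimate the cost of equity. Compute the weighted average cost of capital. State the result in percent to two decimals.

Market risk premium = 10.5% − 3.18% = 7.32%.
Cost of equity via CAPM: Re = 3.18% + 2.07 × 7.32% = 18.3324%.
Total capital V = 272 + 152 = 424.
Equity: weight = 272/424 = 0.6415; cost = 18.3324%.
Debt: weight = 152/424 = 0.3585; after-tax cost = 4.2% × (1 − 33%) = 2.8140%.
WACC = 0.6415 × 18.3324% + 0.3585 × 2.8140% = 12.7692%.

12.77%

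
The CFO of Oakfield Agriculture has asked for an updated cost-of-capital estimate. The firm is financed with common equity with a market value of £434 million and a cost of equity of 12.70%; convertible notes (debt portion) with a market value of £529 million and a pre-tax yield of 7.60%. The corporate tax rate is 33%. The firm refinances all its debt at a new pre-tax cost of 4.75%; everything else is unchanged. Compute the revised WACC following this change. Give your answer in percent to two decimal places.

7.47%

After the change:
Total capital V = 434 + 529 = 963.
Equity: weight = 434/963 = 0.4507; cost = 12.7%.
Convertible notes (debt portion): weight = 529/963 = 0.5493; after-tax cost = 4.75% × (1 − 33%) = 3.1825%.
WACC = 0.4507 × 12.7000% + 0.5493 × 3.1825% = 7.4718%.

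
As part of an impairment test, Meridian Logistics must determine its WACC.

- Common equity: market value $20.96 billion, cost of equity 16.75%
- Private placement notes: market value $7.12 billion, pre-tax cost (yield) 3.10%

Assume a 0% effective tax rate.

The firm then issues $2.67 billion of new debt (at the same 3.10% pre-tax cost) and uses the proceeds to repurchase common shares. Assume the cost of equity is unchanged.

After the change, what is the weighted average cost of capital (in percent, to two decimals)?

11.99%

After the change:
Total capital V = 18.29 + 9.79 = 28.08.
Equity: weight = 18.29/28.08 = 0.6514; cost = 16.75%.
Private placement notes: weight = 9.79/28.08 = 0.3486; after-tax cost = 3.1% × (1 − 0%) = 3.1000%.
WACC = 0.6514 × 16.7500% + 0.3486 × 3.1000% = 11.9910%.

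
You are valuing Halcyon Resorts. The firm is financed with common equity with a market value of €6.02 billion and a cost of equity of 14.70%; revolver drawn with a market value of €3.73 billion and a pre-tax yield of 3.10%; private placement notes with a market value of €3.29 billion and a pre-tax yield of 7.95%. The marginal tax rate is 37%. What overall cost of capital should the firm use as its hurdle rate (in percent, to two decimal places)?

8.61%

Total capital V = 6.02 + 3.73 + 3.29 = 13.04.
Equity: weight = 6.02/13.04 = 0.4617; cost = 14.7%.
Revolver drawn: weight = 3.73/13.04 = 0.2860; after-tax cost = 3.1% × (1 − 37%) = 1.9530%.
Private placement notes: weight = 3.29/13.04 = 0.2523; after-tax cost = 7.95% × (1 − 37%) = 5.0085%.
WACC = 0.4617 × 14.7000% + 0.2860 × 1.9530% + 0.2523 × 5.0085% = 8.6086%.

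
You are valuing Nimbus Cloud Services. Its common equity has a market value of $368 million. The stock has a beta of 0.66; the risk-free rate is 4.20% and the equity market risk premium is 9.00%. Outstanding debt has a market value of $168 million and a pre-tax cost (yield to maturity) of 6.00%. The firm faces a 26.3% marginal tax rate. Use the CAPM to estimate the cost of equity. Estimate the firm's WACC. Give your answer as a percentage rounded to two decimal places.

8.35%

Cost of equity via CAPM: Re = 4.2% + 0.66 × 9.0% = 10.1400%.
Total capital V = 368 + 168 = 536.
Equity: weight = 368/536 = 0.6866; cost = 10.14%.
Debt: weight = 168/536 = 0.3134; after-tax cost = 6% × (1 − 26.3%) = 4.4220%.
WACC = 0.6866 × 10.1400% + 0.3134 × 4.4220% = 8.3478%.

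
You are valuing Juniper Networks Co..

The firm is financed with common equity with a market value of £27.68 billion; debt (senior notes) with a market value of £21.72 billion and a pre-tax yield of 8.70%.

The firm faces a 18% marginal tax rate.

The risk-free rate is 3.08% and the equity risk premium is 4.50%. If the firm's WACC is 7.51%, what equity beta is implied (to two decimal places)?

Total capital V = 27.68 + 21.72 = 49.4.
Equity weight = 27.68/49.4 = 0.5603.
Senior notes weight = 21.72/49.4 = 0.4397.
Debt contribution = 0.4397 × 8.7% × (1 − 18%) = 3.1366%.
Required equity contribution = 7.51% − 3.1366% = 4.3734%  ⇒  Re = 7.8050%.
CAPM: 7.8050% = 3.08% + β × 4.5%  ⇒  β = 1.0500.

1.05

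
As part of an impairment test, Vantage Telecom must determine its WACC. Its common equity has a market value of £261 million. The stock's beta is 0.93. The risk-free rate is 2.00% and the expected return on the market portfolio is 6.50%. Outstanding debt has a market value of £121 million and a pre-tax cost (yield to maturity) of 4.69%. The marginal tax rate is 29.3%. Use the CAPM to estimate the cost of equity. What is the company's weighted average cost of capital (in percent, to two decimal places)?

Market risk premium = 6.5% − 2.0% = 4.5%.
Cost of equity via CAPM: Re = 2.0% + 0.93 × 4.5% = 6.1850%.
Total capital V = 261 + 121 = 382.
Equity: weight = 261/382 = 0.6832; cost = 6.185%.
Debt: weight = 121/382 = 0.3168; after-tax cost = 4.69% × (1 − 29.3%) = 3.3158%.
WACC = 0.6832 × 6.1850% + 0.3168 × 3.3158% = 5.2762%.

5.28%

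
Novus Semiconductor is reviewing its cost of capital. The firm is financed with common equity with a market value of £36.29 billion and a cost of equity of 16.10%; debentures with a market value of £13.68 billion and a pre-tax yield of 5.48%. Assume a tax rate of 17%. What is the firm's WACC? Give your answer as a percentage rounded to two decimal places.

Total capital V = 36.29 + 13.68 = 49.97.
Equity: weight = 36.29/49.97 = 0.7262; cost = 16.1%.
Debentures: weight = 13.68/49.97 = 0.2738; after-tax cost = 5.48% × (1 − 17%) = 4.5484%.
WACC = 0.7262 × 16.1000% + 0.2738 × 4.5484% = 12.9376%.

12.94%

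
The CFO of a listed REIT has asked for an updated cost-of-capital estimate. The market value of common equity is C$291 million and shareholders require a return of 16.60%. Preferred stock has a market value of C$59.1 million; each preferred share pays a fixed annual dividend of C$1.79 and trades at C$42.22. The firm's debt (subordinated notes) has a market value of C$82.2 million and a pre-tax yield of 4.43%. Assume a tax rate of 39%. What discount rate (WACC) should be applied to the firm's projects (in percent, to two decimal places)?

Cost of preferred: Rp = 1.79 / 42.22 = 4.2397%.
Total capital V = 291 + 59.1 + 82.2 = 432.3.
Equity: weight = 291/432.3 = 0.6731; cost = 16.6%.
Preferred: weight = 59.1/432.3 = 0.1367; cost = 4.2397%.
Subordinated notes: weight = 82.2/432.3 = 0.1901; after-tax cost = 4.43% × (1 − 39%) = 2.7023%.
WACC = 0.6731 × 16.6000% + 0.1367 × 4.2397% + 0.1901 × 2.7023% = 12.2676%.

12.27%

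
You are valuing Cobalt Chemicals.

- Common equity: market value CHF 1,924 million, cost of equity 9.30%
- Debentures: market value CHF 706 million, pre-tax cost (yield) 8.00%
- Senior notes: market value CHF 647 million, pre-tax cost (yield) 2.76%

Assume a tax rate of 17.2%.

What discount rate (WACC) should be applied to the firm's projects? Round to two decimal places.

Total capital V = 1924 + 706 + 647 = 3277.
Equity: weight = 1924/3277 = 0.5871; cost = 9.3%.
Debentures: weight = 706/3277 = 0.2154; after-tax cost = 8% × (1 − 17.2%) = 6.6240%.
Senior notes: weight = 647/3277 = 0.1974; after-tax cost = 2.76% × (1 − 17.2%) = 2.2853%.
WACC = 0.5871 × 9.3000% + 0.2154 × 6.6240% + 0.1974 × 2.2853% = 7.3385%.

7.34%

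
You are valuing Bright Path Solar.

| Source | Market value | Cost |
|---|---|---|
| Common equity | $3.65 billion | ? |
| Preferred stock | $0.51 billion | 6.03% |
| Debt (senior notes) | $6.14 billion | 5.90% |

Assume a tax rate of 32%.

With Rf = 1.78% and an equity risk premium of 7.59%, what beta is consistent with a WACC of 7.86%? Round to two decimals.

Total capital V = 3.65 + 0.51 + 6.14 = 10.3.
Equity weight = 3.65/10.3 = 0.3544.
Preferred weight = 0.51/10.3 = 0.0495.
Senior notes weight = 6.14/10.3 = 0.5961.
Debt contribution = 0.5961 × 5.9% × (1 − 32%) = 2.3916%.
Preferred contribution = 0.0495 × 6.03% = 0.2986%.
Required equity contribution = 7.86% − 2.6902% = 5.1698%  ⇒  Re = 14.5888%.
CAPM: 14.5888% = 1.78% + β × 7.59%  ⇒  β = 1.6876.

1.69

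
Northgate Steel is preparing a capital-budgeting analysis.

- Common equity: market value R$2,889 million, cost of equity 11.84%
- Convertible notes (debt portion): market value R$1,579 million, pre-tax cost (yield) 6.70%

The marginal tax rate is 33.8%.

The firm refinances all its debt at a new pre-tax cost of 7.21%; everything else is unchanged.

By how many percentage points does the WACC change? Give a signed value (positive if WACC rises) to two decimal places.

Current WACC:
Total capital V = 2889 + 1579 = 4468.
Equity: weight = 2889/4468 = 0.6466; cost = 11.84%.
Convertible notes (debt portion): weight = 1579/4468 = 0.3534; after-tax cost = 6.7% × (1 − 33.8%) = 4.4354%.
WACC = 0.6466 × 11.8400% + 0.3534 × 4.4354% = 9.2232%.
After the change:
Total capital V = 2889 + 1579 = 4468.
Equity: weight = 2889/4468 = 0.6466; cost = 11.84%.
Convertible notes (debt portion): weight = 1579/4468 = 0.3534; after-tax cost = 7.21% × (1 − 33.8%) = 4.7730%.
WACC = 0.6466 × 11.8400% + 0.3534 × 4.7730% = 9.3425%.
Change in WACC = 9.3425% − 9.2232% = 0.1193 pp.

+0.12 pp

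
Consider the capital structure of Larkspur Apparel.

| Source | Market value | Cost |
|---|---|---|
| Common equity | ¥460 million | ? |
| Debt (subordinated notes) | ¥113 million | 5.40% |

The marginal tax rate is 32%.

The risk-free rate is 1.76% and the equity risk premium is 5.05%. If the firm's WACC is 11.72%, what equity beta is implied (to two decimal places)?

2.36

Total capital V = 460 + 113 = 573.
Equity weight = 460/573 = 0.8028.
Subordinated notes weight = 113/573 = 0.1972.
Debt contribution = 0.1972 × 5.4% × (1 − 32%) = 0.7241%.
Required equity contribution = 11.72% − 0.7241% = 10.9959%  ⇒  Re = 13.6970%.
CAPM: 13.6970% = 1.76% + β × 5.05%  ⇒  β = 2.3638.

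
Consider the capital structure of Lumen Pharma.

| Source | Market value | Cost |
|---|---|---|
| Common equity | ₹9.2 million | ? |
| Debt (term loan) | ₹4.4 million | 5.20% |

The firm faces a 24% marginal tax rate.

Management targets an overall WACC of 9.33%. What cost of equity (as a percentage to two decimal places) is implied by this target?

11.90%

Total capital V = 9.2 + 4.4 = 13.6.
Equity weight = 9.2/13.6 = 0.6765.
Term loan weight = 4.4/13.6 = 0.3235.
Debt contribution = 0.3235 × 5.2% × (1 − 24%) = 1.2786%.
Required equity contribution = 9.33% − 1.2786% = 8.0514%.
Re = 8.0514% / 0.6765 = 11.9021%.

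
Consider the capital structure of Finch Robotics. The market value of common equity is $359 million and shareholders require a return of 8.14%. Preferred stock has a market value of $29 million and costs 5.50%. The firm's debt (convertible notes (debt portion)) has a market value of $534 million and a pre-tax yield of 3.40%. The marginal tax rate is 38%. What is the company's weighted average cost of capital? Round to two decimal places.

4.56%

Total capital V = 359 + 29 + 534 = 922.
Equity: weight = 359/922 = 0.3894; cost = 8.14%.
Preferred: weight = 29/922 = 0.0315; cost = 5.5%.
Convertible notes (debt portion): weight = 534/922 = 0.5792; after-tax cost = 3.4% × (1 − 38%) = 2.1080%.
WACC = 0.3894 × 8.1400% + 0.0315 × 5.5000% + 0.5792 × 2.1080% = 4.5634%.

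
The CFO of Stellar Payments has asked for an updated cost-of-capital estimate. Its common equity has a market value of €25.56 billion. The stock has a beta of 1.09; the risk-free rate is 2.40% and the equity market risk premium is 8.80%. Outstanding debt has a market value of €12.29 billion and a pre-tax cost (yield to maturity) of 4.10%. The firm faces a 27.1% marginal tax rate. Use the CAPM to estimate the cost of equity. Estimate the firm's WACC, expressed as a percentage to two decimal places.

9.07%

Cost of equity via CAPM: Re = 2.4% + 1.09 × 8.8% = 11.9920%.
Total capital V = 25.56 + 12.29 = 37.85.
Equity: weight = 25.56/37.85 = 0.6753; cost = 11.992%.
Debt: weight = 12.29/37.85 = 0.3247; after-tax cost = 4.1% × (1 − 27.1%) = 2.9889%.
WACC = 0.6753 × 11.9920% + 0.3247 × 2.9889% = 9.0687%.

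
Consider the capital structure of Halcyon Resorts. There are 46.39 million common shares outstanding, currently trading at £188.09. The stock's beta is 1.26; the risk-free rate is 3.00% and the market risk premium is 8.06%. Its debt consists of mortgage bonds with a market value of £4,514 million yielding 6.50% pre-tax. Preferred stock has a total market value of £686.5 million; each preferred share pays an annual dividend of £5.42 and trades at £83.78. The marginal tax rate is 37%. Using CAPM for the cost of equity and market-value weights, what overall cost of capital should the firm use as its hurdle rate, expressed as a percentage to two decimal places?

9.89%

Cost of equity via CAPM: Re = 3.0% + 1.26 × 8.06% = 13.1556%.
Cost of preferred: Rp = 5.42 / 83.78 = 6.4693%.
Market value of equity E = 188.09 × 46.39m = 8725.4951m.
Total capital V = 8725.4951 + 686.5 + 4514 = 13925.9951.
Equity: weight = 8725.4951/13925.9951 = 0.6266; cost = 13.1556%.
Preferred: weight = 686.5/13925.9951 = 0.0493; cost = 6.4693%.
Mortgage bonds: weight = 4514/13925.9951 = 0.3241; after-tax cost = 6.5% × (1 − 37%) = 4.0950%.
WACC = 0.6266 × 13.1556% + 0.0493 × 6.4693% + 0.3241 × 4.0950% = 9.8891%.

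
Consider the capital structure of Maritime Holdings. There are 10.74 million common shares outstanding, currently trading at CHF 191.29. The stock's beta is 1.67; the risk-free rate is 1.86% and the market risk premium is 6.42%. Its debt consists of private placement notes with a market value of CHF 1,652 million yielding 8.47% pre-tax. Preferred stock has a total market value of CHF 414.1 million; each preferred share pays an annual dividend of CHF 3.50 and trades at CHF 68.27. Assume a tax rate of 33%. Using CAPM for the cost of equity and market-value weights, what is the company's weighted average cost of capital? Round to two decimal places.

9.06%

Cost of equity via CAPM: Re = 1.86% + 1.67 × 6.42% = 12.5814%.
Cost of preferred: Rp = 3.5 / 68.27 = 5.1267%.
Market value of equity E = 191.29 × 10.74m = 2054.4546m.
Total capital V = 2054.4546 + 414.1 + 1652 = 4120.5546.
Equity: weight = 2054.4546/4120.5546 = 0.4986; cost = 12.5814%.
Preferred: weight = 414.1/4120.5546 = 0.1005; cost = 5.1267%.
Private placement notes: weight = 1652/4120.5546 = 0.4009; after-tax cost = 8.47% × (1 − 33%) = 5.6749%.
WACC = 0.4986 × 12.5814% + 0.1005 × 5.1267% + 0.4009 × 5.6749% = 9.0633%.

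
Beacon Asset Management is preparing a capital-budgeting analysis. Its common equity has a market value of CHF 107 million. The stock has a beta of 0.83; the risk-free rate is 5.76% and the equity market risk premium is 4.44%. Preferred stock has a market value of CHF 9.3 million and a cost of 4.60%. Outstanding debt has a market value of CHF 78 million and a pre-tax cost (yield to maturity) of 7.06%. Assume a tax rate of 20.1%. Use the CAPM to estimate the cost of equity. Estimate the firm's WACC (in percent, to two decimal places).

Cost of equity via CAPM: Re = 5.76% + 0.83 × 4.44% = 9.4452%.
Total capital V = 107 + 9.3 + 78 = 194.3.
Equity: weight = 107/194.3 = 0.5507; cost = 9.4452%.
Preferred: weight = 9.3/194.3 = 0.0479; cost = 4.6%.
Debt: weight = 78/194.3 = 0.4014; after-tax cost = 7.06% × (1 − 20.1%) = 5.6409%.
WACC = 0.5507 × 9.4452% + 0.0479 × 4.6000% + 0.4014 × 5.6409% = 7.6861%.

7.69%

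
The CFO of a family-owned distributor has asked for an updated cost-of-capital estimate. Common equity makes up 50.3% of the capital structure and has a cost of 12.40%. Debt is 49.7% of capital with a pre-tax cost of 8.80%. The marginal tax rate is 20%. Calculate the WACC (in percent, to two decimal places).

9.74%

After-tax cost of debt = 8.8% × (1 − 20%) = 7.0400%.
WACC = 0.503 × 12.4000% + 0.497 × 7.0400% = 9.7361%.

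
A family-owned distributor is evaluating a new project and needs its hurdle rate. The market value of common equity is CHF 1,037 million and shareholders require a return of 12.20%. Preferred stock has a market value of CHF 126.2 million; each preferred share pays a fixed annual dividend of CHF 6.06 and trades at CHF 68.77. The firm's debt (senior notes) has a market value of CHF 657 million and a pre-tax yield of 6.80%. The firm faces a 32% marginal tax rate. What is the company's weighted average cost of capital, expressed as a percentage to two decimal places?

Cost of preferred: Rp = 6.06 / 68.77 = 8.8120%.
Total capital V = 1037 + 126.2 + 657 = 1820.2.
Equity: weight = 1037/1820.2 = 0.5697; cost = 12.2%.
Preferred: weight = 126.2/1820.2 = 0.0693; cost = 8.812%.
Senior notes: weight = 657/1820.2 = 0.3609; after-tax cost = 6.8% × (1 − 32%) = 4.6240%.
WACC = 0.5697 × 12.2000% + 0.0693 × 8.8120% + 0.3609 × 4.6240% = 9.2305%.

9.23%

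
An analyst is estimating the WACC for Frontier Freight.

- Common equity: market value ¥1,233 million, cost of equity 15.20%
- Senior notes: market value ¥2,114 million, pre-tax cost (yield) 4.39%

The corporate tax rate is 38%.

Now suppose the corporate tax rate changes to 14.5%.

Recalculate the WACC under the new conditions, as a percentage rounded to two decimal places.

7.97%

After the change:
Total capital V = 1233 + 2114 = 3347.
Equity: weight = 1233/3347 = 0.3684; cost = 15.2%.
Senior notes: weight = 2114/3347 = 0.6316; after-tax cost = 4.39% × (1 − 14.5%) = 3.7534%.
WACC = 0.3684 × 15.2000% + 0.6316 × 3.7534% = 7.9702%.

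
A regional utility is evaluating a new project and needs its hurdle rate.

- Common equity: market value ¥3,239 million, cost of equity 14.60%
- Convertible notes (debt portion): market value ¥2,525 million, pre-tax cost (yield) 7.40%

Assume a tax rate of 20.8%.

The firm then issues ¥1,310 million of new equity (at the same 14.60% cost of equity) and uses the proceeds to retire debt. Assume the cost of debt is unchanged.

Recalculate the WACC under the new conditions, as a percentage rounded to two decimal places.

12.76%

After the change:
Total capital V = 4549 + 1215 = 5764.
Equity: weight = 4549/5764 = 0.7892; cost = 14.6%.
Convertible notes (debt portion): weight = 1215/5764 = 0.2108; after-tax cost = 7.4% × (1 − 20.8%) = 5.8608%.
WACC = 0.7892 × 14.6000% + 0.2108 × 5.8608% = 12.7579%.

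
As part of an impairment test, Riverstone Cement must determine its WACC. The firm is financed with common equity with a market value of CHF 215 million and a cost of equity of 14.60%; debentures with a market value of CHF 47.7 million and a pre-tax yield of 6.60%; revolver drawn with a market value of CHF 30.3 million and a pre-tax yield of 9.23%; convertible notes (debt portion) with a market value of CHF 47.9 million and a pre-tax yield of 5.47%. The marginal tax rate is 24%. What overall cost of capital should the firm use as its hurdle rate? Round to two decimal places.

Total capital V = 215 + 47.7 + 30.3 + 47.9 = 340.9.
Equity: weight = 215/340.9 = 0.6307; cost = 14.6%.
Debentures: weight = 47.7/340.9 = 0.1399; after-tax cost = 6.6% × (1 − 24%) = 5.0160%.
Revolver drawn: weight = 30.3/340.9 = 0.0889; after-tax cost = 9.23% × (1 − 24%) = 7.0148%.
Convertible notes (debt portion): weight = 47.9/340.9 = 0.1405; after-tax cost = 5.47% × (1 − 24%) = 4.1572%.
WACC = 0.6307 × 14.6000% + 0.1399 × 5.0160% + 0.0889 × 7.0148% + 0.1405 × 4.1572% = 11.1175%.

11.12%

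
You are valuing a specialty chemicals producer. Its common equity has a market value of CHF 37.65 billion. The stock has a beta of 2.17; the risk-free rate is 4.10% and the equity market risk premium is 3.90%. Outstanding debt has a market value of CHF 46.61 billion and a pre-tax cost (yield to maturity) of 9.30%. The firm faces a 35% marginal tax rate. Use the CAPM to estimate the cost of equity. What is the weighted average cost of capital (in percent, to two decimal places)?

Cost of equity via CAPM: Re = 4.1% + 2.17 × 3.9% = 12.5630%.
Total capital V = 37.65 + 46.61 = 84.26.
Equity: weight = 37.65/84.26 = 0.4468; cost = 12.563%.
Debt: weight = 46.61/84.26 = 0.5532; after-tax cost = 9.3% × (1 − 35%) = 6.0450%.
WACC = 0.4468 × 12.5630% + 0.5532 × 6.0450% = 8.9574%.

8.96%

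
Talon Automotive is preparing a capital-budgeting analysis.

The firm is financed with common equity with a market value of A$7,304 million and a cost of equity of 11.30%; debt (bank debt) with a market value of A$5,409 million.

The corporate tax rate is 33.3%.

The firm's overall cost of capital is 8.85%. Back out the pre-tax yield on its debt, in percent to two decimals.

8.31%

Total capital V = 7304 + 5409 = 12713.
Equity weight = 7304/12713 = 0.5745.
Bank debt weight = 5409/12713 = 0.4255.
Equity contribution = 0.5745 × 11.3% = 6.4922%.
Remaining for debt = 8.85% − 6.4922% = 2.3578%.
Rd × (1 − 33.3%) × 0.4255 = 2.3578%  ⇒  Rd = 8.3083%.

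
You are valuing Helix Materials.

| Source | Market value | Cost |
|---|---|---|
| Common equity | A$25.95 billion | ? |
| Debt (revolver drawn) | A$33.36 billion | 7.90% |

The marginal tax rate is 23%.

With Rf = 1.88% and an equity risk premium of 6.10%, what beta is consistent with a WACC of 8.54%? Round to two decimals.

Total capital V = 25.95 + 33.36 = 59.31.
Equity weight = 25.95/59.31 = 0.4375.
Revolver drawn weight = 33.36/59.31 = 0.5625.
Debt contribution = 0.5625 × 7.9% × (1 − 23%) = 3.4215%.
Required equity contribution = 8.54% − 3.4215% = 5.1185%  ⇒  Re = 11.6986%.
CAPM: 11.6986% = 1.88% + β × 6.1%  ⇒  β = 1.6096.

1.61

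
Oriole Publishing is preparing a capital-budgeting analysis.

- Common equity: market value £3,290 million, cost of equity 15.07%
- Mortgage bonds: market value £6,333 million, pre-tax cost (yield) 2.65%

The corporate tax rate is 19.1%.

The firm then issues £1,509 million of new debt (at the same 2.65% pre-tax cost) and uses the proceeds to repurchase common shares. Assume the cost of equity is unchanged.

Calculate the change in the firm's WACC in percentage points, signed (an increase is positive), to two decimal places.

Current WACC:
Total capital V = 3290 + 6333 = 9623.
Equity: weight = 3290/9623 = 0.3419; cost = 15.07%.
Mortgage bonds: weight = 6333/9623 = 0.6581; after-tax cost = 2.65% × (1 − 19.1%) = 2.1438%.
WACC = 0.3419 × 15.0700% + 0.6581 × 2.1438% = 6.5632%.
After the change:
Total capital V = 1781 + 7842 = 9623.
Equity: weight = 1781/9623 = 0.1851; cost = 15.07%.
Mortgage bonds: weight = 7842/9623 = 0.8149; after-tax cost = 2.65% × (1 − 19.1%) = 2.1438%.
WACC = 0.1851 × 15.0700% + 0.8149 × 2.1438% = 4.5362%.
Change in WACC = 4.5362% − 6.5632% = -2.0270 pp.

-2.03 pp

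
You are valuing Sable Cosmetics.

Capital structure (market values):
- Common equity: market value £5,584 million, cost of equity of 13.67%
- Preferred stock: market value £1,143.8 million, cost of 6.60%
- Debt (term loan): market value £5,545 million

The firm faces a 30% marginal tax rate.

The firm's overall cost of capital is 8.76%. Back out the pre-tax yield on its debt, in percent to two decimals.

Total capital V = 5584 + 1143.8 + 5545 = 12272.8.
Equity weight = 5584/12272.8 = 0.4550.
Preferred weight = 1143.8/12272.8 = 0.0932.
Term loan weight = 5545/12272.8 = 0.4518.
Equity contribution = 0.4550 × 13.67% = 6.2197%.
Preferred contribution = 0.0932 × 6.6% = 0.6151%.
Remaining for debt = 8.76% − 6.8348% = 1.9252%.
Rd × (1 − 30%) × 0.4518 = 1.9252%  ⇒  Rd = 6.0872%.

6.09%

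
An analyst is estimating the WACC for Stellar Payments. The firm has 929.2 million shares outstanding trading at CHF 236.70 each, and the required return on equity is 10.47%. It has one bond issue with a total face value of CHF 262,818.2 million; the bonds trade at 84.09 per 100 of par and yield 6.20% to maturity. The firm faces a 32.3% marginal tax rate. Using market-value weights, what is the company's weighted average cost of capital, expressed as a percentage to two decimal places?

7.33%

Market value of equity E = 236.7 × 929.2m = 219941.64m. Market value of debt D = 262818.2m × 84.09/100 = 221003.82438m.
Total capital V = 219941.64 + 221003.82438 = 440945.46438.
Equity: weight = 219941.64/440945.46438 = 0.4988; cost = 10.47%.
Bonds outstanding: weight = 221003.82438/440945.46438 = 0.5012; after-tax cost = 6.2% × (1 − 32.3%) = 4.1974%.
WACC = 0.4988 × 10.4700% + 0.5012 × 4.1974% = 7.3261%.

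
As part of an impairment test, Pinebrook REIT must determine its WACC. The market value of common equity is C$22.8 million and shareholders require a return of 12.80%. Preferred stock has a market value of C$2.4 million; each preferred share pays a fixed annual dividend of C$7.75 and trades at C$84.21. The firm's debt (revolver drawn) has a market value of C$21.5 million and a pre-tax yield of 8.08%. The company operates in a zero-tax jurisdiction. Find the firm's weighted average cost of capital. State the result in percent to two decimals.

10.44%

Cost of preferred: Rp = 7.75 / 84.21 = 9.2032%.
Total capital V = 22.8 + 2.4 + 21.5 = 46.7.
Equity: weight = 22.8/46.7 = 0.4882; cost = 12.8%.
Preferred: weight = 2.4/46.7 = 0.0514; cost = 9.2032%.
Revolver drawn: weight = 21.5/46.7 = 0.4604; after-tax cost = 8.08% × (1 − 0%) = 8.0800%.
WACC = 0.4882 × 12.8000% + 0.0514 × 9.2032% + 0.4604 × 8.0800% = 10.4421%.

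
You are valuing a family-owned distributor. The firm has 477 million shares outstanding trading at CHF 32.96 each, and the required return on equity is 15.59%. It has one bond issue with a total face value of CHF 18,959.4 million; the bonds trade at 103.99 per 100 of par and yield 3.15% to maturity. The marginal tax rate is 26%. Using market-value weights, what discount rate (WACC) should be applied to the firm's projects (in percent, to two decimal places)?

8.21%

Market value of equity E = 32.96 × 477m = 15721.92m. Market value of debt D = 18959.4m × 103.99/100 = 19715.88006m.
Total capital V = 15721.92 + 19715.88006 = 35437.80006.
Equity: weight = 15721.92/35437.80006 = 0.4436; cost = 15.59%.
Bonds outstanding: weight = 19715.88006/35437.80006 = 0.5564; after-tax cost = 3.15% × (1 − 26%) = 2.3310%.
WACC = 0.4436 × 15.5900% + 0.5564 × 2.3310% = 8.2133%.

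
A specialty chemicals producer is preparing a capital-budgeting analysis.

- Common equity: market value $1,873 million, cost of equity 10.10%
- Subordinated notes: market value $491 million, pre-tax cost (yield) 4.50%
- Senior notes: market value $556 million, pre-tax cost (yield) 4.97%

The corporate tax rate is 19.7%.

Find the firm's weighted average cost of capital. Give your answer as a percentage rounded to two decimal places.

Total capital V = 1873 + 491 + 556 = 2920.
Equity: weight = 1873/2920 = 0.6414; cost = 10.1%.
Subordinated notes: weight = 491/2920 = 0.1682; after-tax cost = 4.5% × (1 − 19.7%) = 3.6135%.
Senior notes: weight = 556/2920 = 0.1904; after-tax cost = 4.97% × (1 − 19.7%) = 3.9909%.
WACC = 0.6414 × 10.1000% + 0.1682 × 3.6135% + 0.1904 × 3.9909% = 7.8461%.

7.85%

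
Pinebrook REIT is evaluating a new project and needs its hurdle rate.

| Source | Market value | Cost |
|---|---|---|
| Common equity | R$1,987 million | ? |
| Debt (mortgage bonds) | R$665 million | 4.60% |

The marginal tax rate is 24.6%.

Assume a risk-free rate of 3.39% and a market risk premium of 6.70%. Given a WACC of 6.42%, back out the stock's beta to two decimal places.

0.60

Total capital V = 1987 + 665 = 2652.
Equity weight = 1987/2652 = 0.7492.
Mortgage bonds weight = 665/2652 = 0.2508.
Debt contribution = 0.2508 × 4.6% × (1 − 24.6%) = 0.8697%.
Required equity contribution = 6.42% − 0.8697% = 5.5503%  ⇒  Re = 7.4078%.
CAPM: 7.4078% = 3.39% + β × 6.7%  ⇒  β = 0.5997.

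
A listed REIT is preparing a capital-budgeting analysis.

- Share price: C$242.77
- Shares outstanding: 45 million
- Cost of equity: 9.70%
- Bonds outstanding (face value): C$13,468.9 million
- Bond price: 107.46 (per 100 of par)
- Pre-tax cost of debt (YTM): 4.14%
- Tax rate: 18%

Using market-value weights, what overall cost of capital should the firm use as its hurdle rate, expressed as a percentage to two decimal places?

6.11%

Market value of equity E = 242.77 × 45m = 10924.65m. Market value of debt D = 13468.9m × 107.46/100 = 14473.67994m.
Total capital V = 10924.65 + 14473.67994 = 25398.32994.
Equity: weight = 10924.65/25398.32994 = 0.4301; cost = 9.7%.
Bonds outstanding: weight = 14473.67994/25398.32994 = 0.5699; after-tax cost = 4.14% × (1 − 18%) = 3.3948%.
WACC = 0.4301 × 9.7000% + 0.5699 × 3.3948% = 6.1069%.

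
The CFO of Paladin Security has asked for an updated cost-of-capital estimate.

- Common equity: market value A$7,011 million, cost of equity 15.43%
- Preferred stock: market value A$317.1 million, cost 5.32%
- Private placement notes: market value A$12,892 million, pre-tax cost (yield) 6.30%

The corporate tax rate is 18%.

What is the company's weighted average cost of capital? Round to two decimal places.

8.73%

Total capital V = 7011 + 317.1 + 12892 = 20220.1.
Equity: weight = 7011/20220.1 = 0.3467; cost = 15.43%.
Preferred: weight = 317.1/20220.1 = 0.0157; cost = 5.32%.
Private placement notes: weight = 12892/20220.1 = 0.6376; after-tax cost = 6.3% × (1 − 18%) = 5.1660%.
WACC = 0.3467 × 15.4300% + 0.0157 × 5.3200% + 0.6376 × 5.1660% = 8.7273%.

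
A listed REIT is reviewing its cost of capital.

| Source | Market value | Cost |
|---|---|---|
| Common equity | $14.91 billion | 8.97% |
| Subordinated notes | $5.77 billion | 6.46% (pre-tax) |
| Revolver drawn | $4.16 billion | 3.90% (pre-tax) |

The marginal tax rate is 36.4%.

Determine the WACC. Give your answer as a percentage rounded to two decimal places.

Total capital V = 14.91 + 5.77 + 4.16 = 24.84.
Equity: weight = 14.91/24.84 = 0.6002; cost = 8.97%.
Subordinated notes: weight = 5.77/24.84 = 0.2323; after-tax cost = 6.46% × (1 − 36.4%) = 4.1086%.
Revolver drawn: weight = 4.16/24.84 = 0.1675; after-tax cost = 3.9% × (1 − 36.4%) = 2.4804%.
WACC = 0.6002 × 8.9700% + 0.2323 × 4.1086% + 0.1675 × 2.4804% = 6.7539%.

6.75%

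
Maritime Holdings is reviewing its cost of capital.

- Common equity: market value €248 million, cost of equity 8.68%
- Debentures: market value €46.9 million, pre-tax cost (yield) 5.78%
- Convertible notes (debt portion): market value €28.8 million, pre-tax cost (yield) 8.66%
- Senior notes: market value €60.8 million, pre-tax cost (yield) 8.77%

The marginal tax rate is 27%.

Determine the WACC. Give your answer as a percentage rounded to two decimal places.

Total capital V = 248 + 46.9 + 28.8 + 60.8 = 384.5.
Equity: weight = 248/384.5 = 0.6450; cost = 8.68%.
Debentures: weight = 46.9/384.5 = 0.1220; after-tax cost = 5.78% × (1 − 27%) = 4.2194%.
Convertible notes (debt portion): weight = 28.8/384.5 = 0.0749; after-tax cost = 8.66% × (1 − 27%) = 6.3218%.
Senior notes: weight = 60.8/384.5 = 0.1581; after-tax cost = 8.77% × (1 − 27%) = 6.4021%.
WACC = 0.6450 × 8.6800% + 0.1220 × 4.2194% + 0.0749 × 6.3218% + 0.1581 × 6.4021% = 7.5991%.

7.60%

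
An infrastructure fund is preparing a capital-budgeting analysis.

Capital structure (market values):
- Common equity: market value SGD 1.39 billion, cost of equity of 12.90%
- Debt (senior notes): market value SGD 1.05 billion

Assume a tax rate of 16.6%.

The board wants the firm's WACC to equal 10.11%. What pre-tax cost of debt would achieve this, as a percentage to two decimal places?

Total capital V = 1.39 + 1.05 = 2.44.
Equity weight = 1.39/2.44 = 0.5697.
Senior notes weight = 1.05/2.44 = 0.4303.
Equity contribution = 0.5697 × 12.9% = 7.3488%.
Remaining for debt = 10.11% − 7.3488% = 2.7612%.
Rd × (1 − 16.6%) × 0.4303 = 2.7612%  ⇒  Rd = 7.6937%.

7.69%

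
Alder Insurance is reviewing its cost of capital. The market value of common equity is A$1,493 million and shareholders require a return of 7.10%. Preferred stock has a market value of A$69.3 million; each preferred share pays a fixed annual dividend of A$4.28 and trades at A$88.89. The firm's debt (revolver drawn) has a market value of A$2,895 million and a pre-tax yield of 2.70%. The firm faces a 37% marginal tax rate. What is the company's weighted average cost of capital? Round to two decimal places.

3.56%

Cost of preferred: Rp = 4.28 / 88.89 = 4.8149%.
Total capital V = 1493 + 69.3 + 2895 = 4457.3.
Equity: weight = 1493/4457.3 = 0.3350; cost = 7.1%.
Preferred: weight = 69.3/4457.3 = 0.0155; cost = 4.8149%.
Revolver drawn: weight = 2895/4457.3 = 0.6495; after-tax cost = 2.7% × (1 − 37%) = 1.7010%.
WACC = 0.3350 × 7.1000% + 0.0155 × 4.8149% + 0.6495 × 1.7010% = 3.5578%.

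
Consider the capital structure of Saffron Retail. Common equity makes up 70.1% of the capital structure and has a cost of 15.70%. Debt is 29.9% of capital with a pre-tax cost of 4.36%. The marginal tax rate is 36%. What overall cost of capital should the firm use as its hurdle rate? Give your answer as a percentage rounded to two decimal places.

11.84%

After-tax cost of debt = 4.36% × (1 − 36%) = 2.7904%.
WACC = 0.701 × 15.7000% + 0.299 × 2.7904% = 11.8400%.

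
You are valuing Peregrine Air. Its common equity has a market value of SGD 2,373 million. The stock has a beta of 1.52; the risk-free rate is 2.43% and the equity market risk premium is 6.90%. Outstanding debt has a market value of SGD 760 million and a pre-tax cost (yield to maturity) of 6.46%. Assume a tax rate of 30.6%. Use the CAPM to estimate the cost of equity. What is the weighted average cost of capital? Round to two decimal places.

10.87%

Cost of equity via CAPM: Re = 2.43% + 1.52 × 6.9% = 12.9180%.
Total capital V = 2373 + 760 = 3133.
Equity: weight = 2373/3133 = 0.7574; cost = 12.918%.
Debt: weight = 760/3133 = 0.2426; after-tax cost = 6.46% × (1 − 30.6%) = 4.4832%.
WACC = 0.7574 × 12.9180% + 0.2426 × 4.4832% = 10.8719%.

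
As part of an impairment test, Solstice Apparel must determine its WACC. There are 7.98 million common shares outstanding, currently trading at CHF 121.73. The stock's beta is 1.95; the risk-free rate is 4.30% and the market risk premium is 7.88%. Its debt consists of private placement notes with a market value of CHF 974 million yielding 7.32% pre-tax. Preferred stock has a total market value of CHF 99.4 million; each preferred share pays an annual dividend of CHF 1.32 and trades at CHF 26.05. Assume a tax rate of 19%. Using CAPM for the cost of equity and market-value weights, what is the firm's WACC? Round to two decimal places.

12.41%

Cost of equity via CAPM: Re = 4.3% + 1.95 × 7.88% = 19.6660%.
Cost of preferred: Rp = 1.32 / 26.05 = 5.0672%.
Market value of equity E = 121.73 × 7.98m = 971.4054m.
Total capital V = 971.4054 + 99.4 + 974 = 2044.8054.
Equity: weight = 971.4054/2044.8054 = 0.4751; cost = 19.666%.
Preferred: weight = 99.4/2044.8054 = 0.0486; cost = 5.0672%.
Private placement notes: weight = 974/2044.8054 = 0.4763; after-tax cost = 7.32% × (1 − 19%) = 5.9292%.
WACC = 0.4751 × 19.6660% + 0.0486 × 5.0672% + 0.4763 × 5.9292% = 12.4131%.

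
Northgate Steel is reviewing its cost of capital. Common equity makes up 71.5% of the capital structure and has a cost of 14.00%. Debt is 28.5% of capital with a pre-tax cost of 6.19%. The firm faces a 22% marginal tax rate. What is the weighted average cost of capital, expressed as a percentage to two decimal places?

After-tax cost of debt = 6.19% × (1 − 22%) = 4.8282%.
WACC = 0.715 × 14.0000% + 0.285 × 4.8282% = 11.3860%.

11.39%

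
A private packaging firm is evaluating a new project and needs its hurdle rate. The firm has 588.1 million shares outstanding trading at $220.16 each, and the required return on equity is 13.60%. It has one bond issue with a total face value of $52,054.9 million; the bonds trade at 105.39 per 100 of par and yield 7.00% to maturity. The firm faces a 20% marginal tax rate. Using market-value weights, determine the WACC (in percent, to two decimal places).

11.22%

Market value of equity E = 220.16 × 588.1m = 129476.096m. Market value of debt D = 52054.9m × 105.39/100 = 54860.65911m.
Total capital V = 129476.096 + 54860.65911 = 184336.75511.
Equity: weight = 129476.096/184336.75511 = 0.7024; cost = 13.6%.
Bonds outstanding: weight = 54860.65911/184336.75511 = 0.2976; after-tax cost = 7% × (1 − 20%) = 5.6000%.
WACC = 0.7024 × 13.6000% + 0.2976 × 5.6000% = 11.2191%.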